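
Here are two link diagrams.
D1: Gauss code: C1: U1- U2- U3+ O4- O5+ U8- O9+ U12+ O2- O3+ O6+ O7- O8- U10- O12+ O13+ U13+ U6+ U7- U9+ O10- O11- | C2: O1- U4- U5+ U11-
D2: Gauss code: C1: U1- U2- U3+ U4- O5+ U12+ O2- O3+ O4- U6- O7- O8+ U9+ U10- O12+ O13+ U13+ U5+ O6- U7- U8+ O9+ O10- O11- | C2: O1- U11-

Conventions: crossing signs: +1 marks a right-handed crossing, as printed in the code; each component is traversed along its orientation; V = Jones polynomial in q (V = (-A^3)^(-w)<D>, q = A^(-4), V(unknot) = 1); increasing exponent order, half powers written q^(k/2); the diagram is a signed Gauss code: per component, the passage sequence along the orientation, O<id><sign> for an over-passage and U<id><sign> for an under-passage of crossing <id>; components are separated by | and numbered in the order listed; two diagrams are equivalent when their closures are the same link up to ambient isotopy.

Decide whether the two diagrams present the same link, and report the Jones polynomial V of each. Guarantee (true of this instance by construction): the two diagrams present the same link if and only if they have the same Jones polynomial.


equivalent: yes
D1 (bracket A^-9 - A^-5 + 2A^-1 - 2A^3 + 2A^7 - A^11 + A^15; 13 crossings at w = -1): V = -q^(-9/2) + q^(-7/2) - 2q^(-5/2) + 2q^(-3/2) - 2q^(-1/2) + q^(1/2) - q^(3/2)
V(D2) = -q^(-9/2) + q^(-7/2) - 2q^(-5/2) + 2q^(-3/2) - 2q^(-1/2) + q^(1/2) - q^(3/2)  (w -1, c 13, <D> = A^-9 - A^-5 + 2A^-1 - 2A^3 + 2A^7 - A^11 + A^15)
key observation: all 2 diagrams share one V(q), hence one class


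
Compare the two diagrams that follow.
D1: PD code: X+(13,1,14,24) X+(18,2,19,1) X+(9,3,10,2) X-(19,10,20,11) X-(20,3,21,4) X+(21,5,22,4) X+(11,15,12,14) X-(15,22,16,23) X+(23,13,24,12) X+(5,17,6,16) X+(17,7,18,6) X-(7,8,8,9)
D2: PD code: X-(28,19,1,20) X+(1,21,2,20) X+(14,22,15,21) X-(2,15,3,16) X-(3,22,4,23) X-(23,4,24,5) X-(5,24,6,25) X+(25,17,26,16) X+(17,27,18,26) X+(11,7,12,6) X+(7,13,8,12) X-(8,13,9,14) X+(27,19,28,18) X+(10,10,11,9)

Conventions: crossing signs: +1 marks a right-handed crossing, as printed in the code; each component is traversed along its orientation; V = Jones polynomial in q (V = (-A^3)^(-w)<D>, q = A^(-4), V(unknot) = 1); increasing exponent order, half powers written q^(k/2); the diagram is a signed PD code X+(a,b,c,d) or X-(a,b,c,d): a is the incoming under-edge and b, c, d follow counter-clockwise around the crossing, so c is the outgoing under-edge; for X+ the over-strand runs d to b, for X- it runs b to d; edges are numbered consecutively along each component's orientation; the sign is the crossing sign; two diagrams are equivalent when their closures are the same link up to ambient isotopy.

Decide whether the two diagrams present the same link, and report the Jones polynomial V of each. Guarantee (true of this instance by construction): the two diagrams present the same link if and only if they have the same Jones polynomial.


equivalent: no
D1 (bracket -A^-12 + A^-8 - A^-4 + 2 - A^4 + A^8; 12 crossings at w = +4): V = q - q^2 + 2q^3 - q^4 + q^5 - q^6
D2 (bracket -A^-6 + 2A^-2 - 2A^2 + 3A^6 - 2A^10 + 2A^14 - A^18; 14 crossings at w = +2): V = -q^-3 + 2q^-2 - 2q^-1 + 3 - 2q + 2q^2 - q^3
key observation: 2 classes among 2 diagrams; unequal V(q) rules out equality


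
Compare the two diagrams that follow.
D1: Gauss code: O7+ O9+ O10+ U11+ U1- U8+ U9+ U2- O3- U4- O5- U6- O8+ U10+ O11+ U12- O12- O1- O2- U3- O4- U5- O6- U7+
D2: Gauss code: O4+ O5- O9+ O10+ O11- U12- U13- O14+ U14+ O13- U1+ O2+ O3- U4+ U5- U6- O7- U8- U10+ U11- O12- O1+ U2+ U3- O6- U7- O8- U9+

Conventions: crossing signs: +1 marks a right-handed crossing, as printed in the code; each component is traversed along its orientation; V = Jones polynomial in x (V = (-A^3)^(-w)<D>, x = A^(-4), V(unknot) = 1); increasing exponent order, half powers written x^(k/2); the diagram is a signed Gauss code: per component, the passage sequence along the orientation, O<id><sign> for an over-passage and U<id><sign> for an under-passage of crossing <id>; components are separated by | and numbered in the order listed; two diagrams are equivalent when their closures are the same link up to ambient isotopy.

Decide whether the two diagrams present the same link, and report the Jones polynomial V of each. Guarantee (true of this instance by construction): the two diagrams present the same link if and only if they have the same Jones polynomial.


equivalent: yes
V(D1) = -x^-4 + x^-3 + x^-1  (w -2, c 12, <D> = A^-2 + A^6 - A^10)
V(D2) = -x^-4 + x^-3 + x^-1  (w -2, c 14, <D> = A^-2 + A^6 - A^10)
why: all 2 diagrams share one V(x), hence one class


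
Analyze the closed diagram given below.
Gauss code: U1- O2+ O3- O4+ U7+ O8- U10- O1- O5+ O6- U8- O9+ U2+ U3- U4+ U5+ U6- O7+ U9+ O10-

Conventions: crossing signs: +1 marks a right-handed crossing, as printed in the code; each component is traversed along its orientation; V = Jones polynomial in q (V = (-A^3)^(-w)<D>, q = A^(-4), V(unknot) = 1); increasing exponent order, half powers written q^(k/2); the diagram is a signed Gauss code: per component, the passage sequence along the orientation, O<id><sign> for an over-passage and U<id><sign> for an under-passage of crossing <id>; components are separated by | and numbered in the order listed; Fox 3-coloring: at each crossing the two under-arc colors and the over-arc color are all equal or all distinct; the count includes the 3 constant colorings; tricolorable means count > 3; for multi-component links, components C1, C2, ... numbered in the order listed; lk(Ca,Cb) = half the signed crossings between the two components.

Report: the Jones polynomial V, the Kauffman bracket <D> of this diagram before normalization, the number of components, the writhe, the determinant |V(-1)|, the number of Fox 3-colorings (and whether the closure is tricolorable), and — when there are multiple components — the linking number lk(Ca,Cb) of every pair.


V = -q^-3 + 2q^-2 - 2q^-1 + 3 - 2q + 2q^2 - q^3
<D> = -A^-12 + 2A^-8 - 2A^-4 + 3 - 2A^4 + 2A^8 - A^12 (w = 0)
1 component over 10 crossings, w = 0
3 Fox colorings among 3^10, |V(-1)| = 13: not tricolorable
why: |V(-1)| = 13: so not tricolorable, since 3 does not divide 13


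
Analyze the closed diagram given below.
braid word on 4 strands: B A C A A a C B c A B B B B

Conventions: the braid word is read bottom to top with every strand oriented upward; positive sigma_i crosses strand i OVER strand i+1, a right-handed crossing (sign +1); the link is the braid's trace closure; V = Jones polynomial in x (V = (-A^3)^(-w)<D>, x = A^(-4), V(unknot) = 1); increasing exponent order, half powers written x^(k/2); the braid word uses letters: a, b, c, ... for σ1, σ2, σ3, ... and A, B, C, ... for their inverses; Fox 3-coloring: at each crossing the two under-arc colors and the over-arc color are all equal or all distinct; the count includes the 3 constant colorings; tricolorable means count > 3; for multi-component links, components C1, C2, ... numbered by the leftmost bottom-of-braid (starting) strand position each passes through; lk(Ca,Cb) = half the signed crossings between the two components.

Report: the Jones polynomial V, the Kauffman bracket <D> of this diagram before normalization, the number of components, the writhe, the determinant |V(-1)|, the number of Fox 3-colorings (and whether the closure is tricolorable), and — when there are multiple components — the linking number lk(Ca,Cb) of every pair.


V = -x^(-27/2) + 2x^(-25/2) - 4x^(-23/2) + 5x^(-21/2) - 6x^(-19/2) + 6x^(-17/2) - 5x^(-15/2) + 4x^(-13/2) - 3x^(-11/2) + x^(-9/2) - x^(-7/2)
<D> = -A^-16 + A^-12 - 3A^-8 + 4A^-4 - 5 + 6A^4 - 6A^8 + 5A^12 - 4A^16 + 2A^20 - A^24 (w = -10)
2 components over 14 crossings, w = -10
lk(C1,C2): -5
3 Fox colorings among 3^14, |V(-1)| = 38: not tricolorable
why: det 38 = |V(-1)|; not divisible by 3, so not tricolorable


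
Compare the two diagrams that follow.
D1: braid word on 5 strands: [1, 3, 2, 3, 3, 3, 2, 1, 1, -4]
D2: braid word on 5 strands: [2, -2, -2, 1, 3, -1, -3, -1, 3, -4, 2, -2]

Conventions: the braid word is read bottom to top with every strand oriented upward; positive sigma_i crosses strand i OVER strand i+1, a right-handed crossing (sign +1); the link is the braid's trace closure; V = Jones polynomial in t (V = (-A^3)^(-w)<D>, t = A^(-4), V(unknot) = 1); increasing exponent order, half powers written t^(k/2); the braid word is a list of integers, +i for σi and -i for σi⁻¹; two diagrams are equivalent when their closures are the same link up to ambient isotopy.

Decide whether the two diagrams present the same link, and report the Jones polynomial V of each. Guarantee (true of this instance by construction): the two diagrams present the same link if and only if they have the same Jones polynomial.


same link: no
V(D1) = t^3 + 2t^5 - 2t^6 + 2t^7 - 3t^8 + 2t^9 - 2t^10 + t^11  [10 crossings, <D> = A^-20 - 2A^-16 + 2A^-12 - 3A^-8 + 2A^-4 - 2 + 2A^4 + A^12, w = +8]
V(D2) = 1  (w -2, c 12, <D> = A^-6)
note: 2 values of V(t) split the 2 diagrams


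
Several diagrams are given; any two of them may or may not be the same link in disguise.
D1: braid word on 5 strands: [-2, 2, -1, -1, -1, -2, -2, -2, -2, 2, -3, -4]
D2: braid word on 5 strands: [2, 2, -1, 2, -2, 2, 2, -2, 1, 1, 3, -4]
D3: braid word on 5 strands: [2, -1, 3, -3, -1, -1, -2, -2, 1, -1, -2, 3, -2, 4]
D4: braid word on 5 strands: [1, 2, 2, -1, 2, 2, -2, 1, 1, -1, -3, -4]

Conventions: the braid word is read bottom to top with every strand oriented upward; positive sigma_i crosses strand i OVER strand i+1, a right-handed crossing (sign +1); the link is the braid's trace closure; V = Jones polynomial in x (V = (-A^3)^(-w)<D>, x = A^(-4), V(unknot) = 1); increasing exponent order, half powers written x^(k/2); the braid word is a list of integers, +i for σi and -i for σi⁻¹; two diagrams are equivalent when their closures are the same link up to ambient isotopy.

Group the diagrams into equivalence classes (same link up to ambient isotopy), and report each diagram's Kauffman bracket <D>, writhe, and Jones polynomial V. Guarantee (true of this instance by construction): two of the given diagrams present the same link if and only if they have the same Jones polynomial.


grouping into links: {D1, D3} | {D2, D4}
V(D1) = x^-8 - 2x^-7 + x^-6 - 2x^-5 + 2x^-4 + x^-2  (w -8, c 12, <D> = A^-16 + 2A^-8 - 2A^-4 + 1 - 2A^4 + A^8)
V(D2) = x - x^2 + 2x^3 - x^4 + x^5 - x^6  (w +4, c 12, <D> = -A^-12 + A^-8 - A^-4 + 2 - A^4 + A^8)
V(D3) = x^-8 - 2x^-7 + x^-6 - 2x^-5 + 2x^-4 + x^-2  (w -4, c 14, <D> = A^-4 + 2A^4 - 2A^8 + A^12 - 2A^16 + A^20)
D4 (bracket -A^-18 + A^-14 - A^-10 + 2A^-6 - A^-2 + A^2; 12 crossings at w = +2): V = x - x^2 + 2x^3 - x^4 + x^5 - x^6
key observation: V(x) takes 2 values over 4 diagrams, fixing the grouping


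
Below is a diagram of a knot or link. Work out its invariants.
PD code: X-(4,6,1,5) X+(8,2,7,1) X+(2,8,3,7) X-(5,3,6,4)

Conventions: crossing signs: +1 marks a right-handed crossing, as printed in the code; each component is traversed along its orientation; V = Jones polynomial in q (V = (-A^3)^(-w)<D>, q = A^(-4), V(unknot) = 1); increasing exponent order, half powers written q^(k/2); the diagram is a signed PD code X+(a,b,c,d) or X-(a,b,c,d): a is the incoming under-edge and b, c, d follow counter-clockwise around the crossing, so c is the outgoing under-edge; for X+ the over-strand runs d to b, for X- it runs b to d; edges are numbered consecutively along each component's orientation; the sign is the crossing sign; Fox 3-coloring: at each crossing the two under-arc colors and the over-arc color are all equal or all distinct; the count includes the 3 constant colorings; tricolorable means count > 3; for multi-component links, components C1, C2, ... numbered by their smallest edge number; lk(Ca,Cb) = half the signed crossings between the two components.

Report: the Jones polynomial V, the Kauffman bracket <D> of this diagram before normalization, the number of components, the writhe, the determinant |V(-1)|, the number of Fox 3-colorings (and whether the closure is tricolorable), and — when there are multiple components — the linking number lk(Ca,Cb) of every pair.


V = q^-2 + 2 + q^2
<D> = A^-8 + 2 + A^8 (w = 0)
3 components over 4 crossings, w = 0
lk(C1,C2): -1
lk(C1,C3) = +1
linking number lk(C2,C3) = 0
3 Fox colorings among 3^4, |V(-1)| = 4: not tricolorable
why: V is palindromic (span 4, det 4): q -> 1/q fixes it; necessary, not sufficient, for amphichirality


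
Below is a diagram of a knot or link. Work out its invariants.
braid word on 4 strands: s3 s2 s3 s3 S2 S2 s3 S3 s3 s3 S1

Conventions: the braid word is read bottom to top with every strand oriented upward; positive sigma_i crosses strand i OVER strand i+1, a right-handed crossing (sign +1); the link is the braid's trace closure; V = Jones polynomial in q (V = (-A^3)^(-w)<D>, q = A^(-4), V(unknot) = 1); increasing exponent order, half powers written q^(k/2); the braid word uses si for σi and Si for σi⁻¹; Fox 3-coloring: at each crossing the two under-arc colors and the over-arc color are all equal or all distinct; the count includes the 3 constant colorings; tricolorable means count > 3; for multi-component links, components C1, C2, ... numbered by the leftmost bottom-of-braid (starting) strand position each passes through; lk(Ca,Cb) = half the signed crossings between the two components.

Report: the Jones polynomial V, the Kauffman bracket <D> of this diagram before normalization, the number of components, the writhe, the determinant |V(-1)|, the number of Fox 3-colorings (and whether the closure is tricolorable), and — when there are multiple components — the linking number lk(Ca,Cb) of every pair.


V(q) = q - q^2 + 2q^3 - q^4 + q^5 - q^6
bracket: A^-15 - A^-11 + A^-7 - 2A^-3 + A - A^5, w = +3
1 component, writhe +3, over 11 crossings
det 7, colorings 3 of 3^11 — not tricolorable
observation: the word shrinks to σ3 σ2 σ3 σ3 σ2⁻¹ σ2⁻¹ σ3 σ3 σ1⁻¹ after cancelling


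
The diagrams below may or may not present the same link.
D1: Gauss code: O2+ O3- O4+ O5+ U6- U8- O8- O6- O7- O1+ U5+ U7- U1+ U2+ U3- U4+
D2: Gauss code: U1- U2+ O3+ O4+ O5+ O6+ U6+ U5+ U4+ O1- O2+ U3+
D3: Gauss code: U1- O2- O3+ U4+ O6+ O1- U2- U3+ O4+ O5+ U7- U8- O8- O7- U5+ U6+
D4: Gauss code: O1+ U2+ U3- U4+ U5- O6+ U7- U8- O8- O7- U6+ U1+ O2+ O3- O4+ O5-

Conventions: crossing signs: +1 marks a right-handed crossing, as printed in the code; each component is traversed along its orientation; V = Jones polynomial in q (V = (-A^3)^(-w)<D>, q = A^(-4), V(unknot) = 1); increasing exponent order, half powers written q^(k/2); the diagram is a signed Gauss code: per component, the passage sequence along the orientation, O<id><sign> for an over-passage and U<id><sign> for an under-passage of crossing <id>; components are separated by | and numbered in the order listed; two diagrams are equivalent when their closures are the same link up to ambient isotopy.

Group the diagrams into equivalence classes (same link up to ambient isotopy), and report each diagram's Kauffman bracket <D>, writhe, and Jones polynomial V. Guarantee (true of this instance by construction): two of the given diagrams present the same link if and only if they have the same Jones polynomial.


equivalence classes: {D1, D2, D3, D4}
D1 (bracket 1; 8 crossings at w = 0): V = 1
D2 (bracket A^12; 6 crossings at w = +4): V = 1
V(D3) = 1  (w 0, c 8, <D> = 1)
D4 (bracket 1; 8 crossings at w = 0): V = 1
observation: one V(q) for all 4 diagrams — one class (guaranteed)


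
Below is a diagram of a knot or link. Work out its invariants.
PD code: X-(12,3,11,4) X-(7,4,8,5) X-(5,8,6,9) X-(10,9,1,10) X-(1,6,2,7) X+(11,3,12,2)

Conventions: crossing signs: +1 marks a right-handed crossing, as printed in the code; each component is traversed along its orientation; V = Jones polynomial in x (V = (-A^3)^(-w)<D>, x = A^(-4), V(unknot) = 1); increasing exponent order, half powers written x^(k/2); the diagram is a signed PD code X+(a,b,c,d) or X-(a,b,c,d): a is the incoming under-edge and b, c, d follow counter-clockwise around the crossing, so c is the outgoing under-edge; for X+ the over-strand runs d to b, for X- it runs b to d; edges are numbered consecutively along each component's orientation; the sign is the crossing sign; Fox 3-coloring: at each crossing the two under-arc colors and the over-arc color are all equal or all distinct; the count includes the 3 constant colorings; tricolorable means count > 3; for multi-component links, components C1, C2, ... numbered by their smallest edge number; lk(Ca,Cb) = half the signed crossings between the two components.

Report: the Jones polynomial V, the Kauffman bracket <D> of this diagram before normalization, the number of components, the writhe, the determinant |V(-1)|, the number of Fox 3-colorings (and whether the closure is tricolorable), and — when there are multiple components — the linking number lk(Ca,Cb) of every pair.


Jones polynomial: V(x) = x^(-9/2) - x^(-5/2) - x^(-3/2) - x^(-1/2)
<D> = -A^-10 - A^-6 - A^-2 + A^6; writhe -4
components 2, writhe -4 (6 crossings)
linking number lk(C1,C2) = 0
3-colorings: 27 of 3^6, det 0 — tricolorable
note: span 4 respects span(V) <= c + mu - 1 = 7 for this 2-component diagram


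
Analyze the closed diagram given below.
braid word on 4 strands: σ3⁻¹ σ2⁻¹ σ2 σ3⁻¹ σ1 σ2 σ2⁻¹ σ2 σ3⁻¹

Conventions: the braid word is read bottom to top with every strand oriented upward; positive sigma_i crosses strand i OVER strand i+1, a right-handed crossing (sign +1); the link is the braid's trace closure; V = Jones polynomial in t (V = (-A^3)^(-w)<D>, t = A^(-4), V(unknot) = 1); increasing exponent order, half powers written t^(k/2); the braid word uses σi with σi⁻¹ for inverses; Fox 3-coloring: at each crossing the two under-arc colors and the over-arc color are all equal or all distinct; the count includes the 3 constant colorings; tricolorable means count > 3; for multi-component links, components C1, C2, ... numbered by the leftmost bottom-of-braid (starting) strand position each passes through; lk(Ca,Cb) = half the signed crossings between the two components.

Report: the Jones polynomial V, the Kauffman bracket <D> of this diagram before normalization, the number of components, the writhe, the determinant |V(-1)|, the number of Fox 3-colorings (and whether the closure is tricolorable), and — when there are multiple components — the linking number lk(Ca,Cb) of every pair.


V = -t^-4 + t^-3 + t^-1
<D> = -A - A^9 + A^13 (w = -1)
1 component over 9 crossings, w = -1
9 Fox colorings among 3^9, |V(-1)| = 3: tricolorable
why: w = -1 shifts under R1 moves; the (-A^3)^(1) factor cancels that in V


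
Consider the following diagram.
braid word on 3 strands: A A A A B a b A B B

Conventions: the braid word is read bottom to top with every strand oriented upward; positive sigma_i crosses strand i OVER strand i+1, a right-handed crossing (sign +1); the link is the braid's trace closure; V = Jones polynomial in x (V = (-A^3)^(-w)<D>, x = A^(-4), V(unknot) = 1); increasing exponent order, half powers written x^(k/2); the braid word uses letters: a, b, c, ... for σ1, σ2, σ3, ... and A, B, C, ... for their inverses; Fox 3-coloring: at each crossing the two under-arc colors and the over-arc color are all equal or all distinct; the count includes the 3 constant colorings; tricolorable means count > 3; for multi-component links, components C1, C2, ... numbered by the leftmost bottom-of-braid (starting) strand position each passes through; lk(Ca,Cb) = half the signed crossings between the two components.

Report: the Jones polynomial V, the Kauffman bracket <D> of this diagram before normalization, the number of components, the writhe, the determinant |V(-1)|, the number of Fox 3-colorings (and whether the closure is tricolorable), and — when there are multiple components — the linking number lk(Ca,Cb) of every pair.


V(x) = -x^-9 + 2x^-8 - 3x^-7 + 3x^-6 - 3x^-5 + 3x^-4 - x^-3 + x^-2
bracket: A^-10 - A^-6 + 3A^-2 - 3A^2 + 3A^6 - 3A^10 + 2A^14 - A^18, w = -6
1 component, writhe -6, over 10 crossings
det 17, colorings 3 of 3^10 — not tricolorable
observation: |V(-1)| = 17: so not tricolorable, since 3 does not divide 17


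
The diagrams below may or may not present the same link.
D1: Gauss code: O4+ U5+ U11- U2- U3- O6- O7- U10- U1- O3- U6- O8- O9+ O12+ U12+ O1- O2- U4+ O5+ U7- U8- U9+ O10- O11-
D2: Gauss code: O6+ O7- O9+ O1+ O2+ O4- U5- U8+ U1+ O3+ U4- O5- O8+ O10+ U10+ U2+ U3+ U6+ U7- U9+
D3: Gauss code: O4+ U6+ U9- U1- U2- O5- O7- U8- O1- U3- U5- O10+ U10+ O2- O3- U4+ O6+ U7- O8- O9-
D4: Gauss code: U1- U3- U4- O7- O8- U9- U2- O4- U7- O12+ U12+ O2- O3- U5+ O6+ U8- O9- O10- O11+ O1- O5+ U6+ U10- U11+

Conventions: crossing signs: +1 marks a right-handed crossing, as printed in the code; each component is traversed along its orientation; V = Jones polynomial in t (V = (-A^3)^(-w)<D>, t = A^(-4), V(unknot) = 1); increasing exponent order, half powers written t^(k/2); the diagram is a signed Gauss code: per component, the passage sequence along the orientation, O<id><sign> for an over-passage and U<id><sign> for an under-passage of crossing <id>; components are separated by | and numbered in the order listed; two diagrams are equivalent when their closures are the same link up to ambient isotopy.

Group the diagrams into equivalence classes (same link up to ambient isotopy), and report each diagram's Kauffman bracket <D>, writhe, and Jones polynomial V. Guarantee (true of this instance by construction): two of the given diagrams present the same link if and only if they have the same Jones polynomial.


equivalence classes: {D1, D3, D4} | {D2}
D1 (bracket A^-8 - A^-4 + 2 - A^4 + A^8 - A^12; 12 crossings at w = -4): V = -t^-6 + t^-5 - t^-4 + 2t^-3 - t^-2 + t^-1
V(D2) = 1  [10 crossings, <D> = A^12, w = +4]
D3 (bracket A^-8 - A^-4 + 2 - A^4 + A^8 - A^12; 10 crossings at w = -4): V = -t^-6 + t^-5 - t^-4 + 2t^-3 - t^-2 + t^-1
V(D4) = -t^-6 + t^-5 - t^-4 + 2t^-3 - t^-2 + t^-1  (w -4, c 12, <D> = A^-8 - A^-4 + 2 - A^4 + A^8 - A^12)
key observation: comparing 4 Jones polynomials yields 2 groups


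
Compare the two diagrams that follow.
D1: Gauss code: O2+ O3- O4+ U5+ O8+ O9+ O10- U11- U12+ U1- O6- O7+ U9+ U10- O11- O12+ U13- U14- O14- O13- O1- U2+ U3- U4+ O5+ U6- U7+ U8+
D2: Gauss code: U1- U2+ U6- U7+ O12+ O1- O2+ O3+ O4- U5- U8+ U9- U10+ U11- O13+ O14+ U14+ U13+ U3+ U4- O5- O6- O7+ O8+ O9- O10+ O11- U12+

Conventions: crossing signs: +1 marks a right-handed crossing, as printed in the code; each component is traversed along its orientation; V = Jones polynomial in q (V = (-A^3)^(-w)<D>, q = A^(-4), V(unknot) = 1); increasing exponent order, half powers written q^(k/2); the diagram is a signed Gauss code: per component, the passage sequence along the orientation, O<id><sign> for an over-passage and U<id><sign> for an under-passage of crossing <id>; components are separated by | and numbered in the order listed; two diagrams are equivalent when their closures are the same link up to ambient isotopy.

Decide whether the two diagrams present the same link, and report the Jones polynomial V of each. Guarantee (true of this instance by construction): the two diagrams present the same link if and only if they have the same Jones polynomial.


equivalent: no
D1 (bracket -A^-16 + A^-12 + A^-4; 14 crossings at w = 0): V = q + q^3 - q^4
V(D2) = 1  (w +2, c 14, <D> = A^6)
key observation: comparing 2 Jones polynomials yields 2 groups


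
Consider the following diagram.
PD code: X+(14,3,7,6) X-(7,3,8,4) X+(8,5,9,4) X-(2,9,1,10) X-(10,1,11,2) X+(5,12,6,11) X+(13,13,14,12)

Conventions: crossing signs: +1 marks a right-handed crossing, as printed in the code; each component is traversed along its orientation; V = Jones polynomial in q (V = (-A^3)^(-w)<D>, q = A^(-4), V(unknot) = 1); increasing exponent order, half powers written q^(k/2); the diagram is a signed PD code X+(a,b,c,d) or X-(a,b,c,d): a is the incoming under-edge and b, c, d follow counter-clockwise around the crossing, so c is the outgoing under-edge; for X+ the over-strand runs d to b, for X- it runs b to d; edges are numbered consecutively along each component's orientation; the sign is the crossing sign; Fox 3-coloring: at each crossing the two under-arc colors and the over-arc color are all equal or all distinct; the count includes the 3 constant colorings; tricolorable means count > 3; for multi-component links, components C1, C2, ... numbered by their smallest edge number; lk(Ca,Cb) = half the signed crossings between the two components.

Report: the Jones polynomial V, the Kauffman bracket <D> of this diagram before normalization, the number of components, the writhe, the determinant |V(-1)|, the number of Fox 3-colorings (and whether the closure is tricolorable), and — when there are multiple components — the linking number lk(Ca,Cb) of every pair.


V = q^-2 + 2 + q^2
<D> = -A^-5 - 2A^3 - A^11 (w = +1)
3 components over 7 crossings, w = +1
lk(C1,C2): 0
lk(C1,C3) = -1
linking number lk(C2,C3) = +1
3 Fox colorings among 3^7, |V(-1)| = 4: not tricolorable
why: w = +1 shifts under R1 moves; the (-A^3)^(-1) factor cancels that in V


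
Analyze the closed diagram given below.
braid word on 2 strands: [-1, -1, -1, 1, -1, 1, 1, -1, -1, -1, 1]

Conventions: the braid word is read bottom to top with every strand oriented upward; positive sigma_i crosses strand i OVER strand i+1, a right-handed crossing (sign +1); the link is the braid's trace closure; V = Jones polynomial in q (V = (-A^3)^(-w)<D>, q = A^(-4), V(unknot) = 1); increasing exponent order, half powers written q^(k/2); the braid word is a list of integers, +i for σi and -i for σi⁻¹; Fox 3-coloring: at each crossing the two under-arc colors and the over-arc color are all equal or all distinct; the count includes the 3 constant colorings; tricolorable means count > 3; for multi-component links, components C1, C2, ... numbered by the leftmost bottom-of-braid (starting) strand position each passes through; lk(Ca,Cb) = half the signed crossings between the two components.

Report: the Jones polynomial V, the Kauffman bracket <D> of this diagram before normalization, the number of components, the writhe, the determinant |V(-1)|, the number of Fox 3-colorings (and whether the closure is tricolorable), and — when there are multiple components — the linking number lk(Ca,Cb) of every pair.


Jones polynomial: V(q) = -q^-4 + q^-3 + q^-1
<D> = -A^-5 - A^3 + A^7; writhe -3
components 1, writhe -3 (11 crossings)
3-colorings: 9 of 3^11, det 3 — tricolorable
note: w = -3 shifts under R1 moves; the (-A^3)^(3) factor cancels that in V


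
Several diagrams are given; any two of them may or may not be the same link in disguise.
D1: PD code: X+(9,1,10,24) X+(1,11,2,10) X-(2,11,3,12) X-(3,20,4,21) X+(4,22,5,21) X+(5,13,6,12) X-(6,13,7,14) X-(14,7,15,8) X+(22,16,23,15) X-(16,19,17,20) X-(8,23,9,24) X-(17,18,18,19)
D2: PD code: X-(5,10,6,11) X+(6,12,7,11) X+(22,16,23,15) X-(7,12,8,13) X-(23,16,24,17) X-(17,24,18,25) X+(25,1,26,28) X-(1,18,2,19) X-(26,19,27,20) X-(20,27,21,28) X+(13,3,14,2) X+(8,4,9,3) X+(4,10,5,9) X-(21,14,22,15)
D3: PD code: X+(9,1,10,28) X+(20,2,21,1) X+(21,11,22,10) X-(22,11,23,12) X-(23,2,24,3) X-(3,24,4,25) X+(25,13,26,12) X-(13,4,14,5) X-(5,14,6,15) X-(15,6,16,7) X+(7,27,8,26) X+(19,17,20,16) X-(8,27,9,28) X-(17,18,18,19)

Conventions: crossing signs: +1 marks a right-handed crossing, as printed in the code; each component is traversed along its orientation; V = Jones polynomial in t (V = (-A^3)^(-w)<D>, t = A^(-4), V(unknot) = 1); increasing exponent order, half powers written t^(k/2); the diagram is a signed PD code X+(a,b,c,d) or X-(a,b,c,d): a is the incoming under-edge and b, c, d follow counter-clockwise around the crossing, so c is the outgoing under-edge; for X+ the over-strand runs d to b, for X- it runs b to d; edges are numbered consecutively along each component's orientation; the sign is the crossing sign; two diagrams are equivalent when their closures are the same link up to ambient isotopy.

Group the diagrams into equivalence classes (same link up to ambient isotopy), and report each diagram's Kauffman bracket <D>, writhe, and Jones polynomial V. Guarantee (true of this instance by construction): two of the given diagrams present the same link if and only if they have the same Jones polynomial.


classes: {D1} | {D2} | {D3}
V(D1) = 1  [12 crossings, <D> = A^-6, w = -2]
D2 (bracket A^-2 - A^2 + 2A^6 - A^10 + A^14 - A^18; 14 crossings at w = -2): V = -t^-6 + t^-5 - t^-4 + 2t^-3 - t^-2 + t^-1
V(D3) = t^-5 - 2t^-4 + 2t^-3 - 2t^-2 + 2t^-1 - 1 + t  (w -2, c 14, <D> = A^-10 - A^-6 + 2A^-2 - 2A^2 + 2A^6 - 2A^10 + A^14)
insight: 3 values of V(t) split the 3 diagrams


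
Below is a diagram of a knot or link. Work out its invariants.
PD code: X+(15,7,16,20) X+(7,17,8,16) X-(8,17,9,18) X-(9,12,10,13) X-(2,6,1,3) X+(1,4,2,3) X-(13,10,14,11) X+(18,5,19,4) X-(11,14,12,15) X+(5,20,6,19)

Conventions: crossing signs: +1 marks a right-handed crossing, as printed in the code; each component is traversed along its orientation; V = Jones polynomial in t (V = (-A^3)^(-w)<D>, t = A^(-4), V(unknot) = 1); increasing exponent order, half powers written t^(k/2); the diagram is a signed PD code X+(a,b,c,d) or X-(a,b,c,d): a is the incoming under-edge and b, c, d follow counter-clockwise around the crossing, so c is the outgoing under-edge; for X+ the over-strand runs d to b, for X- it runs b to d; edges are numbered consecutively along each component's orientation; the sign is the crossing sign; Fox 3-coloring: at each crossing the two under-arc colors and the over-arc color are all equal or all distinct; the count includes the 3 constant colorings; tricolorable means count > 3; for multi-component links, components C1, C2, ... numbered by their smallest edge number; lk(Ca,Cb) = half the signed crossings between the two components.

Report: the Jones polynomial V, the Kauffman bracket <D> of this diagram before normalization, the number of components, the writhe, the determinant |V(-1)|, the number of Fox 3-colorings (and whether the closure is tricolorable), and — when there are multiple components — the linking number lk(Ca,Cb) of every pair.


V = -t^-4 + t^-1 + 2 + t + t^2
<D> = A^-8 + A^-4 + 2 + A^4 - A^16 (w = 0)
3 components over 10 crossings, w = 0
lk(C1,C2): 0
lk(C1,C3) = 0
linking number lk(C2,C3) = +1
27 Fox colorings among 3^10, |V(-1)| = 0: tricolorable
why: w = 0 shifts under R1 moves; the (-A^3)^(0) factor cancels that in V


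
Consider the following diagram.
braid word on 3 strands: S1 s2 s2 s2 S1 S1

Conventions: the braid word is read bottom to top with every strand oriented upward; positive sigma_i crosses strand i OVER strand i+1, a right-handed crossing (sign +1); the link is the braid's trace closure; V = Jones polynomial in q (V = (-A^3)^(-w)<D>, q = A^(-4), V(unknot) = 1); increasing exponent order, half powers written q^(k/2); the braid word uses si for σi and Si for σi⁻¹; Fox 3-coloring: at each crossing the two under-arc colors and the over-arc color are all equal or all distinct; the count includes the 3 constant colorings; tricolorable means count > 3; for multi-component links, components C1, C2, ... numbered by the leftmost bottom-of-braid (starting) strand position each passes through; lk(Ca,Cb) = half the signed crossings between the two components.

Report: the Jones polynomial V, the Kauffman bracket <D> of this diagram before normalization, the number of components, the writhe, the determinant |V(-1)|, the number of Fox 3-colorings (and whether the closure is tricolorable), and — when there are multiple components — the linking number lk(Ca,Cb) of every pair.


V = -q^-3 + q^-2 - q^-1 + 3 - q + q^2 - q^3
<D> = -A^-12 + A^-8 - A^-4 + 3 - A^4 + A^8 - A^12 (w = 0)
1 component over 6 crossings, w = 0
27 Fox colorings among 3^6, |V(-1)| = 9: tricolorable
why: V is palindromic (span 6, det 9): q -> 1/q fixes it; necessary, not sufficient, for amphichirality


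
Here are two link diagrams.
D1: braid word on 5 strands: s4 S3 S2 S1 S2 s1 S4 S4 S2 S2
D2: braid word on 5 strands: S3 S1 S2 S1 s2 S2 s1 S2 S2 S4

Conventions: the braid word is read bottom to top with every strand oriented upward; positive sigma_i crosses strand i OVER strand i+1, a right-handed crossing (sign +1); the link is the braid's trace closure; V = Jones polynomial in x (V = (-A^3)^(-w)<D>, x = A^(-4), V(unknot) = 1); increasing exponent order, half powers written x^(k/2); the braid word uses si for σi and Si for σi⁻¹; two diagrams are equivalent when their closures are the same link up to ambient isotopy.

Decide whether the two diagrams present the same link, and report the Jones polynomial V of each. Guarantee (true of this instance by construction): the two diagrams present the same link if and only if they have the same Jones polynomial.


equivalent: yes
V(D1) = -x^-4 + x^-3 + x^-1  (w -6, c 10, <D> = A^-14 + A^-6 - A^-2)
V(D2) = -x^-4 + x^-3 + x^-1  [10 crossings, <D> = A^-14 + A^-6 - A^-2, w = -6]
key observation: from 10 to 10 crossings by R-moves: one link, two diagrams


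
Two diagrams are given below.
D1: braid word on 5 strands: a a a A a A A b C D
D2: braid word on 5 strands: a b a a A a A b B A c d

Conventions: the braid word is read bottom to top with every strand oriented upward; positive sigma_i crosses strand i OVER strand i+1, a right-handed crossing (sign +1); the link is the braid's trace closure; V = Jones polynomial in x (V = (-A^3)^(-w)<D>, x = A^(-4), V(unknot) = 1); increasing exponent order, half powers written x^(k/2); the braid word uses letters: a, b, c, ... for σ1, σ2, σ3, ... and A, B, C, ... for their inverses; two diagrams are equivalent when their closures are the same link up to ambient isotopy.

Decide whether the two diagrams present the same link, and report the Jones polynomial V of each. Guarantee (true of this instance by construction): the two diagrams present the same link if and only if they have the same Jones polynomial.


same link: yes
V(D1) = 1  [10 crossings, <D> = 1, w = 0]
V(D2) = 1  (w +4, c 12, <D> = A^12)
note: one V(x) for all 2 diagrams — one class (guaranteed)


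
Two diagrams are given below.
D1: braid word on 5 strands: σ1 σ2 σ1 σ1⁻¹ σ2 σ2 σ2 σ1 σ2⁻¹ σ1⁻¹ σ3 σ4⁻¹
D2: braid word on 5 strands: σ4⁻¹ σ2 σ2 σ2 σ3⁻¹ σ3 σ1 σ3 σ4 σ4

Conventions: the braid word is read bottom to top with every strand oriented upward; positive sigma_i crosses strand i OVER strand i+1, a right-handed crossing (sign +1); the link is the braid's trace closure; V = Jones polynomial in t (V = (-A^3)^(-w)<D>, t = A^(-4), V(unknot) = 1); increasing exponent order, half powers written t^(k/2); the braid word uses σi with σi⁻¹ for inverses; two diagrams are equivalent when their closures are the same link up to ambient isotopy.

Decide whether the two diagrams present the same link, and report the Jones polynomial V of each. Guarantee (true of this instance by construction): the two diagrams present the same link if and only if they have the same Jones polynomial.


same link: yes
V(D1) = t + t^3 - t^4  [12 crossings, <D> = -A^-4 + 1 + A^8, w = +4]
D2 (bracket -A^2 + A^6 + A^14; 10 crossings at w = +6): V = t + t^3 - t^4
note: D2 (10 crossings) and D1 (12) are Markov-related braid presentations


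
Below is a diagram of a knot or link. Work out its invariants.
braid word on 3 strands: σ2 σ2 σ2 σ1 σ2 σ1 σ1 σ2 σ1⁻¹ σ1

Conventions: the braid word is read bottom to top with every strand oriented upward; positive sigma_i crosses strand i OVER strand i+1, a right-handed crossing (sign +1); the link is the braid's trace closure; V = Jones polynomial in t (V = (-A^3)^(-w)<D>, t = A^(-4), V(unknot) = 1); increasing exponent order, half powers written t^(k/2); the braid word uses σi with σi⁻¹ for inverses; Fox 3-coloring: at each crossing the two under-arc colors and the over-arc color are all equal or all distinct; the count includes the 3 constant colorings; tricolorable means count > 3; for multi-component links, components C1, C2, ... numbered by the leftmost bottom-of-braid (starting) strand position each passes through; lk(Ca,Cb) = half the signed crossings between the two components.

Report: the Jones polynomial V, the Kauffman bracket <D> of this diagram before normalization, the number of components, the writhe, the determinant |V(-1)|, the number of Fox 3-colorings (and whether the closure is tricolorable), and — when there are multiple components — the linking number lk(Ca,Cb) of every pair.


V(t) = t^3 + t^5 - t^6 + t^7 - t^8 + t^9 - t^10
bracket: -A^-16 + A^-12 - A^-8 + A^-4 - 1 + A^4 + A^12, w = +8
1 component, writhe +8, over 10 crossings
det 7, colorings 3 of 3^10 — not tricolorable
observation: w = +8 shifts under R1 moves; the (-A^3)^(-8) factor cancels that in V


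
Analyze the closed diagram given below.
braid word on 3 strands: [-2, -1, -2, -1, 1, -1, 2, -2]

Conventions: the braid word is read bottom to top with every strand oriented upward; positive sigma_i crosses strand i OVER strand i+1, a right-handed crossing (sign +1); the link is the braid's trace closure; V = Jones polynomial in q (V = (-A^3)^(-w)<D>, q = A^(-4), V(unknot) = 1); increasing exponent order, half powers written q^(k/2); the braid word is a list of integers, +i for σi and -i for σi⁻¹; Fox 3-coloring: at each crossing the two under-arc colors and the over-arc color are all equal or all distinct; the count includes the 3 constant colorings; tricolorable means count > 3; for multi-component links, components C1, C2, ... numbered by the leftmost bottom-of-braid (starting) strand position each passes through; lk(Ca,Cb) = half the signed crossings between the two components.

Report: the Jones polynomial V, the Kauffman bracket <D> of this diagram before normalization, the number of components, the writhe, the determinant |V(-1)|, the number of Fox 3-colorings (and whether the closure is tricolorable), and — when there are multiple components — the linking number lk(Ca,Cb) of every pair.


V = -q^-4 + q^-3 + q^-1
<D> = A^-8 + 1 - A^4 (w = -4)
1 component over 8 crossings, w = -4
9 Fox colorings among 3^8, |V(-1)| = 3: tricolorable
why: w = -4 shifts under R1 moves; the (-A^3)^(4) factor cancels that in V


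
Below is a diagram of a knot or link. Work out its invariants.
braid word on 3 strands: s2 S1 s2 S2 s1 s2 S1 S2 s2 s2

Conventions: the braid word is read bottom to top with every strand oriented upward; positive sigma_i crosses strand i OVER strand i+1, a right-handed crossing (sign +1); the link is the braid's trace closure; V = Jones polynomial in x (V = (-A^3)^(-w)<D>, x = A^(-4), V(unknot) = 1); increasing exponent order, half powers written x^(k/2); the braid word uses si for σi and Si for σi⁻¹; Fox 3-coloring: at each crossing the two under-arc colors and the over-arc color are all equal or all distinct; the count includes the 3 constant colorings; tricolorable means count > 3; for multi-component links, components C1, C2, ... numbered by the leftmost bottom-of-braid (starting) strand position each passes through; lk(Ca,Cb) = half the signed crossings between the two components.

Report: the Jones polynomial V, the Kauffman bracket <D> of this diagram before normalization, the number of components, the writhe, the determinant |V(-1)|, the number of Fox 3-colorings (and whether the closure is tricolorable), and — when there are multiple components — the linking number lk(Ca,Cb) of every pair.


V = x + x^3 - x^4
<D> = -A^-10 + A^-6 + A^2 (w = +2)
1 component over 10 crossings, w = +2
9 Fox colorings among 3^10, |V(-1)| = 3: tricolorable
why: |V(-1)| = 3: so tricolorable, since 3 divides 3


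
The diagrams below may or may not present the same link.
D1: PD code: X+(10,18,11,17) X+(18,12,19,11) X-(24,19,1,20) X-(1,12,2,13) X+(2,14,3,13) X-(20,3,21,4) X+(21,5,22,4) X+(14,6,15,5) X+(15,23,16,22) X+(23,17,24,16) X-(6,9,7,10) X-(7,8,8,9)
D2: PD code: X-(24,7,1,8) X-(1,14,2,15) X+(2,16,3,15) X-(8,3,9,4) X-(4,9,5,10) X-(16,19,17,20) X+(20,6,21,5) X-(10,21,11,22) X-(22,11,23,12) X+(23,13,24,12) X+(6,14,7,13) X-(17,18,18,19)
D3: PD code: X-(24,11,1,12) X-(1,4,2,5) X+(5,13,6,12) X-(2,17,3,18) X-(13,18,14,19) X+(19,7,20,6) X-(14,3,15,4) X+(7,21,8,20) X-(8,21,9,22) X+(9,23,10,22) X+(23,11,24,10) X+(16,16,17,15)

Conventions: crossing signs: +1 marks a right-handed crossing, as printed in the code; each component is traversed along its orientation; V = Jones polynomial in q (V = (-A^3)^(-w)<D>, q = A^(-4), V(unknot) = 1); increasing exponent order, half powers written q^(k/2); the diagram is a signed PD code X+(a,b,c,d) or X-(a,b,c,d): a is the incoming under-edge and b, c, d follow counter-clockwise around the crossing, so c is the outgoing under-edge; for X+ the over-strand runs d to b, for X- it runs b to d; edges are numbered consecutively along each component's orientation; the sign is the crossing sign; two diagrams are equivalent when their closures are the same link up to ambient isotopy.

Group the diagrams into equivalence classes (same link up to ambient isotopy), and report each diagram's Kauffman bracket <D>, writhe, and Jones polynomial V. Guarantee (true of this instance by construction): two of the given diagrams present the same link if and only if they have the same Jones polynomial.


grouping into links: {D1} | {D2} | {D3}
V(D1) = q - q^2 + 2q^3 - q^4 + q^5 - q^6  (w +2, c 12, <D> = -A^-18 + A^-14 - A^-10 + 2A^-6 - A^-2 + A^2)
V(D2) = q^-5 - 2q^-4 + 2q^-3 - 2q^-2 + 2q^-1 - 1 + q  [12 crossings, <D> = A^-16 - A^-12 + 2A^-8 - 2A^-4 + 2 - 2A^4 + A^8, w = -4]
V(D3) = -q^-3 + 2q^-2 - 2q^-1 + 3 - 2q + 2q^2 - q^3  [12 crossings, <D> = -A^-12 + 2A^-8 - 2A^-4 + 3 - 2A^4 + 2A^8 - A^12, w = 0]
why: 3 values of V(q) split the 3 diagrams
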